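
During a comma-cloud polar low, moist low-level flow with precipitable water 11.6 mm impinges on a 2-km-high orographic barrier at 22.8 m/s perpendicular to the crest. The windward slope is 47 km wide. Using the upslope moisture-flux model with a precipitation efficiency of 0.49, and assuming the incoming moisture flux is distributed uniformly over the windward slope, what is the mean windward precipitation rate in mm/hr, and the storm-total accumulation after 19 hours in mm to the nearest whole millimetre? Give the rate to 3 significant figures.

R ≈ 9.93 mm/hr; total ≈ 189 mm

Incoming column moisture flux per unit ridge length: F = V × PW = 22.8 × 11.6 = 264.48 mm·m/s.
Spread over the 47 km slope with efficiency ε = 0.49: R = ε·F/W = 0.49 × 264.48 / 47000 m = 2.757e-03 mm/s.
R = 2.757e-03 × 3600 = 9.93 mm/hr.
Over 19 h: total = 9.93 × 19 = 188.67 ≈ 189 mm.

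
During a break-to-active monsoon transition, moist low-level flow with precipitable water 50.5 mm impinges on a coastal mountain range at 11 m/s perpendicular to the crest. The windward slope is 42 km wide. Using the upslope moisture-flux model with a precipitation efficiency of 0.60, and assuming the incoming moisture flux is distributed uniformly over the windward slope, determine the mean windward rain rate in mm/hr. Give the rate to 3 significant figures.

R ≈ 28.6 mm/hr

Incoming column moisture flux per unit ridge length: F = V × PW = 11 × 50.5 = 555.5 mm·m/s.
Spread over the 42 km slope with efficiency ε = 0.60: R = ε·F/W = 0.60 × 555.5 / 42000 m = 7.936e-03 mm/s.
R = 7.936e-03 × 3600 = 28.6 mm/hr.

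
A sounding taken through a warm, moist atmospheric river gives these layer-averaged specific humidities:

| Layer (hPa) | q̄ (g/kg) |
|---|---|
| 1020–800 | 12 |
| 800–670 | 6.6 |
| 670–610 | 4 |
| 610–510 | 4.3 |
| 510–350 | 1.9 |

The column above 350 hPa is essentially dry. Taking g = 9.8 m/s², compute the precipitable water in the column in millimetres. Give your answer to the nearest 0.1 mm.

PW ≈ 45.6 mm

Precipitable water is the column-integrated vapour mass per unit area: PW = (1/g) Σ q̄ Δp, with q in kg/kg and Δp in Pa (1 kg/m² of water = 1 mm).
Layer 1020–800 hPa: Δp = 220 hPa = 22000 Pa, q̄ = 0.012 kg/kg → 0.012 × 22000 / 9.8 = 26.94 mm
Layer 800–670 hPa: Δp = 130 hPa = 13000 Pa, q̄ = 0.0066 kg/kg → 0.0066 × 13000 / 9.8 = 8.76 mm
Layer 670–610 hPa: Δp = 60 hPa = 6000 Pa, q̄ = 0.004 kg/kg → 0.004 × 6000 / 9.8 = 2.45 mm
Layer 610–510 hPa: Δp = 100 hPa = 10000 Pa, q̄ = 0.0043 kg/kg → 0.0043 × 10000 / 9.8 = 4.39 mm
Layer 510–350 hPa: Δp = 160 hPa = 16000 Pa, q̄ = 0.0019 kg/kg → 0.0019 × 16000 / 9.8 = 3.10 mm
PW = 26.94 + 8.76 + 2.45 + 4.39 + 3.10 = 45.64 ≈ 45.6 mm.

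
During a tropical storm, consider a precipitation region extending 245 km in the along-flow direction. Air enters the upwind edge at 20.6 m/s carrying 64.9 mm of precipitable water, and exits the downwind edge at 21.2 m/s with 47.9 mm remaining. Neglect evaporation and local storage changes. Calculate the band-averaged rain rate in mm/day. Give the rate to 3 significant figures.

R ≈ 113 mm/day

Column moisture flux per unit crosswind length is F = V × PW.
Inflow: F_in = 20.6 × 64.9 = 1336.94 mm·m/s
Outflow: F_out = 21.2 × 47.9 = 1015.48 mm·m/s
Steady-state rate R = (F_in − F_out)/L = (1336.94 − 1015.48) / 245000 m = 1.312e-03 mm/s.
R = 1.312e-03 × 3600 × 24 = 113 mm/day.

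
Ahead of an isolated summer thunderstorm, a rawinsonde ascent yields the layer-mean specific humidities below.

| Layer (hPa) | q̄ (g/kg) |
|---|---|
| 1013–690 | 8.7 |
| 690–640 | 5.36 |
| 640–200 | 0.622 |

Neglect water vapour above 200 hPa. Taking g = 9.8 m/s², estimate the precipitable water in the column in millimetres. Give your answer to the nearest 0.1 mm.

PW ≈ 34.2 mm

Precipitable water is the column-integrated vapour mass per unit area: PW = (1/g) Σ q̄ Δp, with q in kg/kg and Δp in Pa (1 kg/m² of water = 1 mm).
Layer 1013–690 hPa: Δp = 323 hPa = 32300 Pa, q̄ = 0.0087 kg/kg → 0.0087 × 32300 / 9.8 = 28.67 mm
Layer 690–640 hPa: Δp = 50 hPa = 5000 Pa, q̄ = 0.00536 kg/kg → 0.00536 × 5000 / 9.8 = 2.73 mm
Layer 640–200 hPa: Δp = 440 hPa = 44000 Pa, q̄ = 0.000622 kg/kg → 0.000622 × 44000 / 9.8 = 2.79 mm
PW = 28.67 + 2.73 + 2.79 = 34.19 ≈ 34.2 mm.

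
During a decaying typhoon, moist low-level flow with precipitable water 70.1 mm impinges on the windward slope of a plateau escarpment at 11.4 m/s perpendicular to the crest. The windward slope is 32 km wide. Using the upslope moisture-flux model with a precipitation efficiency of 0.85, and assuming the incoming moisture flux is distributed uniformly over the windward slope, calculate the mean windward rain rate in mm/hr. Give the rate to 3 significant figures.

R ≈ 76.4 mm/hr

Incoming column moisture flux per unit ridge length: F = V × PW = 11.4 × 70.1 = 799.14 mm·m/s.
Spread over the 32 km slope with efficiency ε = 0.85: R = ε·F/W = 0.85 × 799.14 / 32000 m = 2.123e-02 mm/s.
R = 2.123e-02 × 3600 = 76.4 mm/hr.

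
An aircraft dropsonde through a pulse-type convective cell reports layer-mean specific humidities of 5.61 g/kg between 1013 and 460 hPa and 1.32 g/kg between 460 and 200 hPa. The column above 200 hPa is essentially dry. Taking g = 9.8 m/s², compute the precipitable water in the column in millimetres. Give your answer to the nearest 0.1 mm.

Precipitable water is the column-integrated vapour mass per unit area: PW = (1/g) Σ q̄ Δp, with q in kg/kg and Δp in Pa (1 kg/m² of water = 1 mm).
Layer 1013–460 hPa: Δp = 553 hPa = 55300 Pa, q̄ = 0.00561 kg/kg → 0.00561 × 55300 / 9.8 = 31.66 mm
Layer 460–200 hPa: Δp = 260 hPa = 26000 Pa, q̄ = 0.00132 kg/kg → 0.00132 × 26000 / 9.8 = 3.50 mm
PW = 31.66 + 3.50 = 35.16 ≈ 35.2 mm.

PW ≈ 35.2 mm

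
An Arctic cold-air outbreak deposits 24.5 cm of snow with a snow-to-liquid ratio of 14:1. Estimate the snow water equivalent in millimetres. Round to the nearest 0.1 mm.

SWE = snow depth / ratio = 24.5 cm / 14 = 1.750 cm = 17.5 mm.

SWE ≈ 17.5 mm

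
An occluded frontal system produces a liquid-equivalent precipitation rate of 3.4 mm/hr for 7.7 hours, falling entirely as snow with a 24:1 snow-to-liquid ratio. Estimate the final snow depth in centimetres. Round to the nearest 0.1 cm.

Liquid-equivalent depth = 3.4 × 7.7 = 26.18 mm.
Snow depth = 26.18 mm × 24 = 628.32 mm = 62.8 cm.

snow depth ≈ 62.8 cm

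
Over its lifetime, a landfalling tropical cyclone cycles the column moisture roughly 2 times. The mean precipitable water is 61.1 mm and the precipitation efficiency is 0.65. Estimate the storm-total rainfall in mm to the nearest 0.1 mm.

rainfall ≈ 79.4 mm

Each cycle deposits ε × PW = 0.65 × 61.1 = 39.715 mm.
Over 2 cycles: 2 × 39.715 = 79.4 mm.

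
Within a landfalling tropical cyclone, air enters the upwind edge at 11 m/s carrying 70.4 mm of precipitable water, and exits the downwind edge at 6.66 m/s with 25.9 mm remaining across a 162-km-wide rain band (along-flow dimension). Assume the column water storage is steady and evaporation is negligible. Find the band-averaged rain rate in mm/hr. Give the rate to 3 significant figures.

R ≈ 13.4 mm/hr

Column moisture flux per unit crosswind length is F = V × PW.
Inflow: F_in = 11 × 70.4 = 774.4 mm·m/s
Outflow: F_out = 6.66 × 25.9 = 172.494 mm·m/s
Steady-state rate R = (F_in − F_out)/L = (774.4 − 172.494) / 162000 m = 3.715e-03 mm/s.
R = 3.715e-03 × 3600 = 13.4 mm/hr.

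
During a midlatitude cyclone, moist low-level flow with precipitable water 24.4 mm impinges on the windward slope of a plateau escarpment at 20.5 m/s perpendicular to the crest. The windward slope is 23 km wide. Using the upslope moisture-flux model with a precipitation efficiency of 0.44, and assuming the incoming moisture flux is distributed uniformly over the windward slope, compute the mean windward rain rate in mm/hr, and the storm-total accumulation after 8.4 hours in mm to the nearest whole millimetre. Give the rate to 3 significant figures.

Incoming column moisture flux per unit ridge length: F = V × PW = 20.5 × 24.4 = 500.2 mm·m/s.
Spread over the 23 km slope with efficiency ε = 0.44: R = ε·F/W = 0.44 × 500.2 / 23000 m = 9.569e-03 mm/s.
R = 9.569e-03 × 3600 = 34.4 mm/hr.
Over 8.4 h: total = 34.4 × 8.4 = 288.96 ≈ 289 mm.

R ≈ 34.4 mm/hr; total ≈ 289 mm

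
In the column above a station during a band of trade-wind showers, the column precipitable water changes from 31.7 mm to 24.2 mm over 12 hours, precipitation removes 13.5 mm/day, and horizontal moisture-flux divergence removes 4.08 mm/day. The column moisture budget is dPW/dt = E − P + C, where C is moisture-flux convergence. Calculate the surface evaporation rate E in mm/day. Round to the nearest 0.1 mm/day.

dPW/dt = (24.2 − 31.7) mm / (12/24 day) = -15.000 mm/day.
E = dPW/dt + P − C = (-15.000) + 13.5 − (-4.08) = 2.6 mm/day.

E ≈ 2.6 mm/day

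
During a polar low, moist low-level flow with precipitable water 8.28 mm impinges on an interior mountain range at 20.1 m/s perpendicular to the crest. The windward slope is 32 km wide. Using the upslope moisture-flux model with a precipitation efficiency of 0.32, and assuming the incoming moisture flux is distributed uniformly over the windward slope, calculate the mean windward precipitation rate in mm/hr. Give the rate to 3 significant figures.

Incoming column moisture flux per unit ridge length: F = V × PW = 20.1 × 8.28 = 166.428 mm·m/s.
Spread over the 32 km slope with efficiency ε = 0.32: R = ε·F/W = 0.32 × 166.428 / 32000 m = 1.664e-03 mm/s.
R = 1.664e-03 × 3600 = 5.99 mm/hr.

R ≈ 5.99 mm/hr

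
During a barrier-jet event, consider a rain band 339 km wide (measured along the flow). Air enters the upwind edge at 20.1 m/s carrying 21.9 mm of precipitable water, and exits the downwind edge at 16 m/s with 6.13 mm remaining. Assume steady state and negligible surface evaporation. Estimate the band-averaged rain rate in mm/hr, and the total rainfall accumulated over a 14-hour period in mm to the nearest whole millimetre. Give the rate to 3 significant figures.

R ≈ 3.63 mm/hr; total ≈ 51 mm

Column moisture flux per unit crosswind length is F = V × PW.
Inflow: F_in = 20.1 × 21.9 = 440.19 mm·m/s
Outflow: F_out = 16 × 6.13 = 98.08 mm·m/s
Steady-state rate R = (F_in − F_out)/L = (440.19 − 98.08) / 339000 m = 1.009e-03 mm/s.
R = 1.009e-03 × 3600 = 3.63 mm/hr.
Over 14 h: total = 3.63 × 14 = 50.82 ≈ 51 mm.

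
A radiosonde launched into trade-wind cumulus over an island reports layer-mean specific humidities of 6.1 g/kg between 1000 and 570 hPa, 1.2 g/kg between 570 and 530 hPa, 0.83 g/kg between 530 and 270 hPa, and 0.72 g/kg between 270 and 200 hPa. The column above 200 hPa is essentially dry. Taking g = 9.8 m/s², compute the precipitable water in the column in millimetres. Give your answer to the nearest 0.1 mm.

PW ≈ 30.0 mm

Precipitable water is the column-integrated vapour mass per unit area: PW = (1/g) Σ q̄ Δp, with q in kg/kg and Δp in Pa (1 kg/m² of water = 1 mm).
Layer 1000–570 hPa: Δp = 430 hPa = 43000 Pa, q̄ = 0.0061 kg/kg → 0.0061 × 43000 / 9.8 = 26.77 mm
Layer 570–530 hPa: Δp = 40 hPa = 4000 Pa, q̄ = 0.0012 kg/kg → 0.0012 × 4000 / 9.8 = 0.49 mm
Layer 530–270 hPa: Δp = 260 hPa = 26000 Pa, q̄ = 0.00083 kg/kg → 0.00083 × 26000 / 9.8 = 2.20 mm
Layer 270–200 hPa: Δp = 70 hPa = 7000 Pa, q̄ = 0.00072 kg/kg → 0.00072 × 7000 / 9.8 = 0.51 mm
PW = 26.77 + 0.49 + 2.20 + 0.51 = 29.97 ≈ 30.0 mm.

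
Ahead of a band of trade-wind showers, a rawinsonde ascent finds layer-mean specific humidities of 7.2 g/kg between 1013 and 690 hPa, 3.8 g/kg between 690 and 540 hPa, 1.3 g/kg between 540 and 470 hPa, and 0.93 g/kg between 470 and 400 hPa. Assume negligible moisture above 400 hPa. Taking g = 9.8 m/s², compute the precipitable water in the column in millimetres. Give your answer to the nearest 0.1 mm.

Precipitable water is the column-integrated vapour mass per unit area: PW = (1/g) Σ q̄ Δp, with q in kg/kg and Δp in Pa (1 kg/m² of water = 1 mm).
Layer 1013–690 hPa: Δp = 323 hPa = 32300 Pa, q̄ = 0.0072 kg/kg → 0.0072 × 32300 / 9.8 = 23.73 mm
Layer 690–540 hPa: Δp = 150 hPa = 15000 Pa, q̄ = 0.0038 kg/kg → 0.0038 × 15000 / 9.8 = 5.82 mm
Layer 540–470 hPa: Δp = 70 hPa = 7000 Pa, q̄ = 0.0013 kg/kg → 0.0013 × 7000 / 9.8 = 0.93 mm
Layer 470–400 hPa: Δp = 70 hPa = 7000 Pa, q̄ = 0.00093 kg/kg → 0.00093 × 7000 / 9.8 = 0.66 mm
PW = 23.73 + 5.82 + 0.93 + 0.66 = 31.14 ≈ 31.1 mm.

PW ≈ 31.1 mm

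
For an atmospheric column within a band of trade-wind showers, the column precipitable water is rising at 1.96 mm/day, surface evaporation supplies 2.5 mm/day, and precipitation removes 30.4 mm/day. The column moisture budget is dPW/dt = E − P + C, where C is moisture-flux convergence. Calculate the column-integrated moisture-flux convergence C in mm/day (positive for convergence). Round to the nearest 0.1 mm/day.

dPW/dt = +1.96 mm/day.
C = dPW/dt − E + P = (+1.96) − 2.5 + 30.4 = 29.9 mm/day.

C ≈ 29.9 mm/day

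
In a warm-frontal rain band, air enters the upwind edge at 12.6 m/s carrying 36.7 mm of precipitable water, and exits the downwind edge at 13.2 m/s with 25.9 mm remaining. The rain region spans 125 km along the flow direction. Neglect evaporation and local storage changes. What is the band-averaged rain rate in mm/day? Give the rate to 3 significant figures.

R ≈ 83.3 mm/day

Column moisture flux per unit crosswind length is F = V × PW.
Inflow: F_in = 12.6 × 36.7 = 462.42 mm·m/s
Outflow: F_out = 13.2 × 25.9 = 341.88 mm·m/s
Steady-state rate R = (F_in − F_out)/L = (462.42 − 341.88) / 125000 m = 9.643e-04 mm/s.
R = 9.643e-04 × 3600 × 24 = 83.3 mm/day.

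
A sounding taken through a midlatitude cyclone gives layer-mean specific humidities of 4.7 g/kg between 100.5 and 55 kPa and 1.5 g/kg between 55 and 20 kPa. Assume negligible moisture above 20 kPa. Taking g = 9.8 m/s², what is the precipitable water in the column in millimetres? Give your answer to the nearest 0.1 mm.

PW ≈ 27.2 mm

Precipitable water is the column-integrated vapour mass per unit area: PW = (1/g) Σ q̄ Δp, with q in kg/kg and Δp in Pa (1 kg/m² of water = 1 mm).
Layer 100.5–55 kPa: Δp = 455 hPa = 45500 Pa, q̄ = 0.0047 kg/kg → 0.0047 × 45500 / 9.8 = 21.82 mm
Layer 55–20 kPa: Δp = 350 hPa = 35000 Pa, q̄ = 0.0015 kg/kg → 0.0015 × 35000 / 9.8 = 5.36 mm
PW = 21.82 + 5.36 = 27.18 ≈ 27.2 mm.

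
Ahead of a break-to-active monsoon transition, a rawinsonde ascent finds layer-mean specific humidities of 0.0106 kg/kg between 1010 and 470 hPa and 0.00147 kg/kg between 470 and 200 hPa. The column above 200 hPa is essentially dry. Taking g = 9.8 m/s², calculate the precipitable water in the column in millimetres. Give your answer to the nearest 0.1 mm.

Precipitable water is the column-integrated vapour mass per unit area: PW = (1/g) Σ q̄ Δp, with q in kg/kg and Δp in Pa (1 kg/m² of water = 1 mm).
Layer 1010–470 hPa: Δp = 540 hPa = 54000 Pa, q̄ = 0.0106 kg/kg → 0.0106 × 54000 / 9.8 = 58.41 mm
Layer 470–200 hPa: Δp = 270 hPa = 27000 Pa, q̄ = 0.00147 kg/kg → 0.00147 × 27000 / 9.8 = 4.05 mm
PW = 58.41 + 4.05 = 62.46 ≈ 62.5 mm.

PW ≈ 62.5 mm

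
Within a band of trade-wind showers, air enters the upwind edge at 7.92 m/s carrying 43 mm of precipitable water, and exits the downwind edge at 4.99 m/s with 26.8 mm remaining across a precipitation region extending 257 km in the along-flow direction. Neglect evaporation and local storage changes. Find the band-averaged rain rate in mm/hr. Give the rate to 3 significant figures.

R ≈ 2.90 mm/hr

Column moisture flux per unit crosswind length is F = V × PW.
Inflow: F_in = 7.92 × 43 = 340.56 mm·m/s
Outflow: F_out = 4.99 × 26.8 = 133.732 mm·m/s
Steady-state rate R = (F_in − F_out)/L = (340.56 − 133.732) / 257000 m = 8.048e-04 mm/s.
R = 8.048e-04 × 3600 = 2.90 mm/hr.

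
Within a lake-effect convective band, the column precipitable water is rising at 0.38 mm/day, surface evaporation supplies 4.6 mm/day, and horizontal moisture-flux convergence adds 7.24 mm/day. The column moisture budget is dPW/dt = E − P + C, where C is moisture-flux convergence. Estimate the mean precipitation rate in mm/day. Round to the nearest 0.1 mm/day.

P ≈ 11.5 mm/day

dPW/dt = +0.38 mm/day.
P = E + C − dPW/dt = 4.6 + (7.24) − (+0.38) = 11.5 mm/day.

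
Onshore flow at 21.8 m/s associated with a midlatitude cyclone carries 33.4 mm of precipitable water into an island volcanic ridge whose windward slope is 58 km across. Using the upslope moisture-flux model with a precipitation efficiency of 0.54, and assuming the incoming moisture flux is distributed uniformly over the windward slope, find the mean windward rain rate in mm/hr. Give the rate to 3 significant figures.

R ≈ 24.4 mm/hr

Incoming column moisture flux per unit ridge length: F = V × PW = 21.8 × 33.4 = 728.12 mm·m/s.
Spread over the 58 km slope with efficiency ε = 0.54: R = ε·F/W = 0.54 × 728.12 / 58000 m = 6.779e-03 mm/s.
R = 6.779e-03 × 3600 = 24.4 mm/hr.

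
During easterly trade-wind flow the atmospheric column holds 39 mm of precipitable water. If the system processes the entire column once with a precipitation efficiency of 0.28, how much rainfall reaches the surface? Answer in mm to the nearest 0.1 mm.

rainfall ≈ 10.9 mm

Rainfall = ε × PW = 0.28 × 39 = 10.9 mm.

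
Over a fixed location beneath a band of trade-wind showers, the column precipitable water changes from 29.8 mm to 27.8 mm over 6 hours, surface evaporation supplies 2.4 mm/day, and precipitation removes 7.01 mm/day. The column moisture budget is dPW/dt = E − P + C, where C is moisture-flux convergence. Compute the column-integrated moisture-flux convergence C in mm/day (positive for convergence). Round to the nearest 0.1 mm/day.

C ≈ -3.4 mm/day

dPW/dt = (27.8 − 29.8) mm / (6/24 day) = -8.000 mm/day.
C = dPW/dt − E + P = (-8.000) − 2.4 + 7.01 = -3.4 mm/day.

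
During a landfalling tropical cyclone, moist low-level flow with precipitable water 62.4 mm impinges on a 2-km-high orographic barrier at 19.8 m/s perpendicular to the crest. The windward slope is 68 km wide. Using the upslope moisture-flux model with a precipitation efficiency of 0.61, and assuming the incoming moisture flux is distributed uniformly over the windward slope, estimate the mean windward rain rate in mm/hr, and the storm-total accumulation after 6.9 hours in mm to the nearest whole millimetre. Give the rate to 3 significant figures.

R ≈ 39.9 mm/hr; total ≈ 275 mm

Incoming column moisture flux per unit ridge length: F = V × PW = 19.8 × 62.4 = 1235.52 mm·m/s.
Spread over the 68 km slope with efficiency ε = 0.61: R = ε·F/W = 0.61 × 1235.52 / 68000 m = 1.108e-02 mm/s.
R = 1.108e-02 × 3600 = 39.9 mm/hr.
Over 6.9 h: total = 39.9 × 6.9 = 275.31 ≈ 275 mm.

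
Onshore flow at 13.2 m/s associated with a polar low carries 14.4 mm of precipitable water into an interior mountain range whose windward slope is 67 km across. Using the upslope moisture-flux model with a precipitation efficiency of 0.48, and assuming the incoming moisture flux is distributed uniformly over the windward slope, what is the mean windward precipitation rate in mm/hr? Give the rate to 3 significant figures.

Incoming column moisture flux per unit ridge length: F = V × PW = 13.2 × 14.4 = 190.08 mm·m/s.
Spread over the 67 km slope with efficiency ε = 0.48: R = ε·F/W = 0.48 × 190.08 / 67000 m = 1.362e-03 mm/s.
R = 1.362e-03 × 3600 = 4.90 mm/hr.

R ≈ 4.90 mm/hr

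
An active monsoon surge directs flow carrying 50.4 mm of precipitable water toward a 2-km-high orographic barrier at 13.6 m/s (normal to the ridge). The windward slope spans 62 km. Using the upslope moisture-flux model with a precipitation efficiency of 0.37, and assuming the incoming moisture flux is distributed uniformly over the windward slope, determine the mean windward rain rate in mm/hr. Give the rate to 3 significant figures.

Incoming column moisture flux per unit ridge length: F = V × PW = 13.6 × 50.4 = 685.44 mm·m/s.
Spread over the 62 km slope with efficiency ε = 0.37: R = ε·F/W = 0.37 × 685.44 / 62000 m = 4.091e-03 mm/s.
R = 4.091e-03 × 3600 = 14.7 mm/hr.

R ≈ 14.7 mm/hr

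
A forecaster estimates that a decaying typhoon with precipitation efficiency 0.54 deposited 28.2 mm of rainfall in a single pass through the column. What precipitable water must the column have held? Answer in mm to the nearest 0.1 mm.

PW = rainfall / ε = 28.2 / 0.54 = 52.2 mm.

PW ≈ 52.2 mm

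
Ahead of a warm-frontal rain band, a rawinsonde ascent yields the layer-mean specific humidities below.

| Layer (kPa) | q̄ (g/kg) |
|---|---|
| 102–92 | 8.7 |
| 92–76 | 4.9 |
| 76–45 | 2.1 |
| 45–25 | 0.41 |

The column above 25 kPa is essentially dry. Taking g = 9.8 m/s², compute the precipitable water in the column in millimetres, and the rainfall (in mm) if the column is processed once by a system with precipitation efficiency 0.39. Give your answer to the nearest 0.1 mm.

PW ≈ 24.4 mm; rainfall ≈ 9.5 mm

Precipitable water is the column-integrated vapour mass per unit area: PW = (1/g) Σ q̄ Δp, with q in kg/kg and Δp in Pa (1 kg/m² of water = 1 mm).
Layer 102–92 kPa: Δp = 100 hPa = 10000 Pa, q̄ = 0.0087 kg/kg → 0.0087 × 10000 / 9.8 = 8.88 mm
Layer 92–76 kPa: Δp = 160 hPa = 16000 Pa, q̄ = 0.0049 kg/kg → 0.0049 × 16000 / 9.8 = 8.00 mm
Layer 76–45 kPa: Δp = 310 hPa = 31000 Pa, q̄ = 0.0021 kg/kg → 0.0021 × 31000 / 9.8 = 6.64 mm
Layer 45–25 kPa: Δp = 200 hPa = 20000 Pa, q̄ = 0.00041 kg/kg → 0.00041 × 20000 / 9.8 = 0.84 mm
PW = 8.88 + 8.00 + 6.64 + 0.84 = 24.36 ≈ 24.4 mm.
Rainfall = ε × PW = 0.39 × 24.4 = 9.5 mm.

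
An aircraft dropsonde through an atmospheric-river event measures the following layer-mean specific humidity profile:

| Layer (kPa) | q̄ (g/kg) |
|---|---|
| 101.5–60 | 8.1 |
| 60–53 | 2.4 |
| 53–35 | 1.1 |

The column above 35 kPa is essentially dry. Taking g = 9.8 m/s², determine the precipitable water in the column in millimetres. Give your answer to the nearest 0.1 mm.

PW ≈ 38.0 mm

Precipitable water is the column-integrated vapour mass per unit area: PW = (1/g) Σ q̄ Δp, with q in kg/kg and Δp in Pa (1 kg/m² of water = 1 mm).
Layer 101.5–60 kPa: Δp = 415 hPa = 41500 Pa, q̄ = 0.0081 kg/kg → 0.0081 × 41500 / 9.8 = 34.30 mm
Layer 60–53 kPa: Δp = 70 hPa = 7000 Pa, q̄ = 0.0024 kg/kg → 0.0024 × 7000 / 9.8 = 1.71 mm
Layer 53–35 kPa: Δp = 180 hPa = 18000 Pa, q̄ = 0.0011 kg/kg → 0.0011 × 18000 / 9.8 = 2.02 mm
PW = 34.30 + 1.71 + 2.02 = 38.03 ≈ 38.0 mm.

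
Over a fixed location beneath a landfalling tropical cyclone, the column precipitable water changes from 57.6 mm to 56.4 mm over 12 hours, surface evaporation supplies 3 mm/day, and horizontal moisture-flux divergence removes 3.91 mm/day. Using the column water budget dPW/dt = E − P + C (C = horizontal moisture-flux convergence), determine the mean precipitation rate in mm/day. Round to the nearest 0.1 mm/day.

P ≈ 1.5 mm/day

dPW/dt = (56.4 − 57.6) mm / (12/24 day) = -2.400 mm/day.
P = E + C − dPW/dt = 3 + (-3.91) − (-2.400) = 1.5 mm/day.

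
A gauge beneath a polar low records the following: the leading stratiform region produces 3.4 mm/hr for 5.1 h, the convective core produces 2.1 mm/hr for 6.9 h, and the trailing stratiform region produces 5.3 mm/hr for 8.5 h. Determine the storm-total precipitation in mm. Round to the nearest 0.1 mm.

total ≈ 76.9 mm

Total = Σ Rᵢ Δtᵢ = 3.4 × 5.1 + 2.1 × 6.9 + 5.3 × 8.5
      = 17.34 + 14.49 + 45.05 = 76.9 mm.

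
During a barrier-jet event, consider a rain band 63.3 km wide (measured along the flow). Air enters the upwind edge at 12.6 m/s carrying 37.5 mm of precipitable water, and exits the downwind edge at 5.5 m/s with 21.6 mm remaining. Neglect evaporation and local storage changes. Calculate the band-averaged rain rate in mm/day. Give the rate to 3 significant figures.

R ≈ 483 mm/day

Column moisture flux per unit crosswind length is F = V × PW.
Inflow: F_in = 12.6 × 37.5 = 472.5 mm·m/s
Outflow: F_out = 5.5 × 21.6 = 118.8 mm·m/s
Steady-state rate R = (F_in − F_out)/L = (472.5 − 118.8) / 63300 m = 5.588e-03 mm/s.
R = 5.588e-03 × 3600 × 24 = 483 mm/day.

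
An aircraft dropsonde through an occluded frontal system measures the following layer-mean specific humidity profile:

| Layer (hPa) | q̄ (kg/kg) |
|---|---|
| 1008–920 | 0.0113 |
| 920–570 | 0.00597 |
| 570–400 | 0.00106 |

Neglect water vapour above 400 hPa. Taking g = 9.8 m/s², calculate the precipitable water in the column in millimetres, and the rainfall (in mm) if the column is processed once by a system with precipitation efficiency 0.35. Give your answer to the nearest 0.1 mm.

PW ≈ 33.3 mm; rainfall ≈ 11.7 mm

Precipitable water is the column-integrated vapour mass per unit area: PW = (1/g) Σ q̄ Δp, with q in kg/kg and Δp in Pa (1 kg/m² of water = 1 mm).
Layer 1008–920 hPa: Δp = 88 hPa = 8800 Pa, q̄ = 0.0113 kg/kg → 0.0113 × 8800 / 9.8 = 10.15 mm
Layer 920–570 hPa: Δp = 350 hPa = 35000 Pa, q̄ = 0.00597 kg/kg → 0.00597 × 35000 / 9.8 = 21.32 mm
Layer 570–400 hPa: Δp = 170 hPa = 17000 Pa, q̄ = 0.00106 kg/kg → 0.00106 × 17000 / 9.8 = 1.84 mm
PW = 10.15 + 21.32 + 1.84 = 33.31 ≈ 33.3 mm.
Rainfall = ε × PW = 0.35 × 33.3 = 11.7 mm.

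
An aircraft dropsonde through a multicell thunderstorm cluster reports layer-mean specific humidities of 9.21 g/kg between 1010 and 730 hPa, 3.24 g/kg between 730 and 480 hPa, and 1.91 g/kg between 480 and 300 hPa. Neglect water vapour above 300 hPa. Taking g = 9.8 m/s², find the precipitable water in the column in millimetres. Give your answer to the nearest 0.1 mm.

PW ≈ 38.1 mm

Precipitable water is the column-integrated vapour mass per unit area: PW = (1/g) Σ q̄ Δp, with q in kg/kg and Δp in Pa (1 kg/m² of water = 1 mm).
Layer 1010–730 hPa: Δp = 280 hPa = 28000 Pa, q̄ = 0.00921 kg/kg → 0.00921 × 28000 / 9.8 = 26.31 mm
Layer 730–480 hPa: Δp = 250 hPa = 25000 Pa, q̄ = 0.00324 kg/kg → 0.00324 × 25000 / 9.8 = 8.27 mm
Layer 480–300 hPa: Δp = 180 hPa = 18000 Pa, q̄ = 0.00191 kg/kg → 0.00191 × 18000 / 9.8 = 3.51 mm
PW = 26.31 + 8.27 + 3.51 = 38.09 ≈ 38.1 mm.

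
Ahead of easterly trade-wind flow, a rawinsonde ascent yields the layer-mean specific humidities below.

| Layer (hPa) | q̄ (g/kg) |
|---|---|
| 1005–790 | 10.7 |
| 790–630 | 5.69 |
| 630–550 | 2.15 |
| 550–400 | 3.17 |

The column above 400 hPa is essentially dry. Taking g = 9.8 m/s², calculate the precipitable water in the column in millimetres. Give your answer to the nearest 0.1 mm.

PW ≈ 39.4 mm

Precipitable water is the column-integrated vapour mass per unit area: PW = (1/g) Σ q̄ Δp, with q in kg/kg and Δp in Pa (1 kg/m² of water = 1 mm).
Layer 1005–790 hPa: Δp = 215 hPa = 21500 Pa, q̄ = 0.0107 kg/kg → 0.0107 × 21500 / 9.8 = 23.47 mm
Layer 790–630 hPa: Δp = 160 hPa = 16000 Pa, q̄ = 0.00569 kg/kg → 0.00569 × 16000 / 9.8 = 9.29 mm
Layer 630–550 hPa: Δp = 80 hPa = 8000 Pa, q̄ = 0.00215 kg/kg → 0.00215 × 8000 / 9.8 = 1.76 mm
Layer 550–400 hPa: Δp = 150 hPa = 15000 Pa, q̄ = 0.00317 kg/kg → 0.00317 × 15000 / 9.8 = 4.85 mm
PW = 23.47 + 9.29 + 1.76 + 4.85 = 39.37 ≈ 39.4 mm.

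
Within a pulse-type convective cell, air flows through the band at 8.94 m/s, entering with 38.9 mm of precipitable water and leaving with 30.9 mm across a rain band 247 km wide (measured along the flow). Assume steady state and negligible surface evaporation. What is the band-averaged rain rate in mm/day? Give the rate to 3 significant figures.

R ≈ 25.0 mm/day

Column moisture flux per unit crosswind length is F = V × PW.
Inflow: F_in = 8.94 × 38.9 = 347.766 mm·m/s
Outflow: F_out = 8.94 × 30.9 = 276.246 mm·m/s
Steady-state rate R = (F_in − F_out)/L = (347.766 − 276.246) / 247000 m = 2.896e-04 mm/s.
R = 2.896e-04 × 3600 × 24 = 25.0 mm/day.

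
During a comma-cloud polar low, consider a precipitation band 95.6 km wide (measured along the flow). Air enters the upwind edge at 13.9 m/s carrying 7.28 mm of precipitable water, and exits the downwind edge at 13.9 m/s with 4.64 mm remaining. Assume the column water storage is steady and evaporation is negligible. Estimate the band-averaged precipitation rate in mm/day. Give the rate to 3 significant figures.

R ≈ 33.2 mm/day

Column moisture flux per unit crosswind length is F = V × PW.
Inflow: F_in = 13.9 × 7.28 = 101.192 mm·m/s
Outflow: F_out = 13.9 × 4.64 = 64.496 mm·m/s
Steady-state rate R = (F_in − F_out)/L = (101.192 − 64.496) / 95600 m = 3.838e-04 mm/s.
R = 3.838e-04 × 3600 × 24 = 33.2 mm/day.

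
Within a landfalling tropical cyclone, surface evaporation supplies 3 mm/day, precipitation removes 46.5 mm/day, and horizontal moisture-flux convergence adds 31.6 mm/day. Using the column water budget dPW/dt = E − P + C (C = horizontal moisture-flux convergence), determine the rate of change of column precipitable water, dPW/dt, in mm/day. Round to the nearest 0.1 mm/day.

dPW/dt ≈ -11.9 mm/day

dPW/dt = E − P + C = 3 − 46.5 + (31.6) = -11.9 mm/day.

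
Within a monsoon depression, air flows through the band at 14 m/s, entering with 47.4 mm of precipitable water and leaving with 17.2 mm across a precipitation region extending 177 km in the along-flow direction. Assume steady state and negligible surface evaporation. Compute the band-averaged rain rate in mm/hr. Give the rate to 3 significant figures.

R ≈ 8.60 mm/hr

Column moisture flux per unit crosswind length is F = V × PW.
Inflow: F_in = 14 × 47.4 = 663.6 mm·m/s
Outflow: F_out = 14 × 17.2 = 240.8 mm·m/s
Steady-state rate R = (F_in − F_out)/L = (663.6 − 240.8) / 177000 m = 2.389e-03 mm/s.
R = 2.389e-03 × 3600 = 8.60 mm/hr.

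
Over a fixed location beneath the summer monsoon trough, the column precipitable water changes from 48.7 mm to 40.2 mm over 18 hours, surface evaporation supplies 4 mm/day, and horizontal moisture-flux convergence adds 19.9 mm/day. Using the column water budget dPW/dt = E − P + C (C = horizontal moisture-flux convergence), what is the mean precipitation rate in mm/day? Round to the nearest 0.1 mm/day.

P ≈ 35.2 mm/day

dPW/dt = (40.2 − 48.7) mm / (18/24 day) = -11.333 mm/day.
P = E + C − dPW/dt = 4 + (19.9) − (-11.333) = 35.2 mm/day.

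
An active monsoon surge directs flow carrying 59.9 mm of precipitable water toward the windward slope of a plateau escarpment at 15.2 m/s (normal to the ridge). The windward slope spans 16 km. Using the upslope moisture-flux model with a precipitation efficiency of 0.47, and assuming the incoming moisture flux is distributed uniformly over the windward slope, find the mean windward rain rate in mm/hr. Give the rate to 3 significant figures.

Incoming column moisture flux per unit ridge length: F = V × PW = 15.2 × 59.9 = 910.48 mm·m/s.
Spread over the 16 km slope with efficiency ε = 0.47: R = ε·F/W = 0.47 × 910.48 / 16000 m = 2.675e-02 mm/s.
R = 2.675e-02 × 3600 = 96.3 mm/hr.

R ≈ 96.3 mm/hr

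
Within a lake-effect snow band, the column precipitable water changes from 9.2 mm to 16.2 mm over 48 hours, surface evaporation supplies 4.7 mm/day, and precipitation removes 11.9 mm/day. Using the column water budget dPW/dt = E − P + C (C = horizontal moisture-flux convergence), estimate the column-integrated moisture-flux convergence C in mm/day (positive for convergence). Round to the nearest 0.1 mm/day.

dPW/dt = (16.2 − 9.2) mm / (48/24 day) = +3.500 mm/day.
C = dPW/dt − E + P = (+3.500) − 4.7 + 11.9 = 10.7 mm/day.

C ≈ 10.7 mm/day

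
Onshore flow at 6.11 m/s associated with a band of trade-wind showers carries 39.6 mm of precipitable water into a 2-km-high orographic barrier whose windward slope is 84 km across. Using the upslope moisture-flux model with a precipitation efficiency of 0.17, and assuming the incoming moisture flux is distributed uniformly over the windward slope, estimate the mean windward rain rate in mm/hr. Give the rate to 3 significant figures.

R ≈ 1.76 mm/hr

Incoming column moisture flux per unit ridge length: F = V × PW = 6.11 × 39.6 = 241.956 mm·m/s.
Spread over the 84 km slope with efficiency ε = 0.17: R = ε·F/W = 0.17 × 241.956 / 84000 m = 4.897e-04 mm/s.
R = 4.897e-04 × 3600 = 1.76 mm/hr.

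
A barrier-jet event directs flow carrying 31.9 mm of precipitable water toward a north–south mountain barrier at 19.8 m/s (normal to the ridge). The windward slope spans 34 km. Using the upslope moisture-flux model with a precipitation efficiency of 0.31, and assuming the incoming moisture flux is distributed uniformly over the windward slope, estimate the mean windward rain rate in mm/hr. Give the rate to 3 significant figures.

R ≈ 20.7 mm/hr

Incoming column moisture flux per unit ridge length: F = V × PW = 19.8 × 31.9 = 631.62 mm·m/s.
Spread over the 34 km slope with efficiency ε = 0.31: R = ε·F/W = 0.31 × 631.62 / 34000 m = 5.759e-03 mm/s.
R = 5.759e-03 × 3600 = 20.7 mm/hr.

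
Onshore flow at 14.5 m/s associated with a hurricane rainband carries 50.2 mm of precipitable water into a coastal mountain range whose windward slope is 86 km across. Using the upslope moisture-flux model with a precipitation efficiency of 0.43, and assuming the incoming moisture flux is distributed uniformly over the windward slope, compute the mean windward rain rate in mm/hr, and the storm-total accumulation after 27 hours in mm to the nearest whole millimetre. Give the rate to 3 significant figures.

R ≈ 13.1 mm/hr; total ≈ 354 mm

Incoming column moisture flux per unit ridge length: F = V × PW = 14.5 × 50.2 = 727.9 mm·m/s.
Spread over the 86 km slope with efficiency ε = 0.43: R = ε·F/W = 0.43 × 727.9 / 86000 m = 3.640e-03 mm/s.
R = 3.640e-03 × 3600 = 13.1 mm/hr.
Over 27 h: total = 13.1 × 27 = 353.7 ≈ 354 mm.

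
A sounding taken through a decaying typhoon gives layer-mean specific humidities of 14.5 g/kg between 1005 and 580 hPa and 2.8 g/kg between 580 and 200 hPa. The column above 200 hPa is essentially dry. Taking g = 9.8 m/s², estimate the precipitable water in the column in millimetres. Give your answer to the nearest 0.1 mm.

Precipitable water is the column-integrated vapour mass per unit area: PW = (1/g) Σ q̄ Δp, with q in kg/kg and Δp in Pa (1 kg/m² of water = 1 mm).
Layer 1005–580 hPa: Δp = 425 hPa = 42500 Pa, q̄ = 0.0145 kg/kg → 0.0145 × 42500 / 9.8 = 62.88 mm
Layer 580–200 hPa: Δp = 380 hPa = 38000 Pa, q̄ = 0.0028 kg/kg → 0.0028 × 38000 / 9.8 = 10.86 mm
PW = 62.88 + 10.86 = 73.74 ≈ 73.7 mm.

PW ≈ 73.7 mm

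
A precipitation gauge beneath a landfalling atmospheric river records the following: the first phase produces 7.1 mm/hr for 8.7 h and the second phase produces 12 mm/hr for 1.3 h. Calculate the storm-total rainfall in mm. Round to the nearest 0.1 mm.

Total = Σ Rᵢ Δtᵢ = 7.1 × 8.7 + 12 × 1.3
      = 61.77 + 15.6 = 77.4 mm.

total ≈ 77.4 mm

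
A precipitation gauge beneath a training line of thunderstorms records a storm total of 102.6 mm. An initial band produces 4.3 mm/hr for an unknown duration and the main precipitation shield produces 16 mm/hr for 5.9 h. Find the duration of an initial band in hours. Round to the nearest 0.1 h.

Known phases: 16 × 5.9 = 94.4 mm.
Remaining depth = 102.6 − 94.4 = 8.2 mm.
Duration = 8.2 / 4.3 = 1.9 h.

duration ≈ 1.9 h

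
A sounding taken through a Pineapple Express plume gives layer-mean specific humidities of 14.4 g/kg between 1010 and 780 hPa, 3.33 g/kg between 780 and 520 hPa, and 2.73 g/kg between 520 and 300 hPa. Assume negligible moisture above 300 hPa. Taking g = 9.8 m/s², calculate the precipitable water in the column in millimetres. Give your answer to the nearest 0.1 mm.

PW ≈ 48.8 mm

Precipitable water is the column-integrated vapour mass per unit area: PW = (1/g) Σ q̄ Δp, with q in kg/kg and Δp in Pa (1 kg/m² of water = 1 mm).
Layer 1010–780 hPa: Δp = 230 hPa = 23000 Pa, q̄ = 0.0144 kg/kg → 0.0144 × 23000 / 9.8 = 33.80 mm
Layer 780–520 hPa: Δp = 260 hPa = 26000 Pa, q̄ = 0.00333 kg/kg → 0.00333 × 26000 / 9.8 = 8.83 mm
Layer 520–300 hPa: Δp = 220 hPa = 22000 Pa, q̄ = 0.00273 kg/kg → 0.00273 × 22000 / 9.8 = 6.13 mm
PW = 33.80 + 8.83 + 6.13 = 48.76 ≈ 48.8 mm.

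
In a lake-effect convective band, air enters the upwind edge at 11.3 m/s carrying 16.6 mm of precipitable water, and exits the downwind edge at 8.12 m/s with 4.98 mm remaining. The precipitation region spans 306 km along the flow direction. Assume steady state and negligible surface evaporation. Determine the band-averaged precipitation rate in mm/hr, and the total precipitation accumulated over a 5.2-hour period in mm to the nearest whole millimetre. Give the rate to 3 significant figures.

Column moisture flux per unit crosswind length is F = V × PW.
Inflow: F_in = 11.3 × 16.6 = 187.58 mm·m/s
Outflow: F_out = 8.12 × 4.98 = 40.4376 mm·m/s
Steady-state rate R = (F_in − F_out)/L = (187.58 − 40.4376) / 306000 m = 4.809e-04 mm/s.
R = 4.809e-04 × 3600 = 1.73 mm/hr.
Over 5.2 h: total = 1.73 × 5.2 = 8.996 ≈ 9 mm.

R ≈ 1.73 mm/hr; total ≈ 9 mm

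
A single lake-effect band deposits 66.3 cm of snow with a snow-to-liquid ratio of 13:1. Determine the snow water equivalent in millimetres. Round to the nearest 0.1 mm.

SWE ≈ 51.0 mm

SWE = snow depth / ratio = 66.3 cm / 13 = 5.100 cm = 51.0 mm.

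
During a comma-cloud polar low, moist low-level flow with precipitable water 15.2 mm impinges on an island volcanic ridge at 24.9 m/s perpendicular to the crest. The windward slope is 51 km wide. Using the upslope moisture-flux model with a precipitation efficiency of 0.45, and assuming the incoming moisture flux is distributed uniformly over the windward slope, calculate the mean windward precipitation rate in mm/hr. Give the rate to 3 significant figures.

Incoming column moisture flux per unit ridge length: F = V × PW = 24.9 × 15.2 = 378.48 mm·m/s.
Spread over the 51 km slope with efficiency ε = 0.45: R = ε·F/W = 0.45 × 378.48 / 51000 m = 3.340e-03 mm/s.
R = 3.340e-03 × 3600 = 12.0 mm/hr.

R ≈ 12.0 mm/hr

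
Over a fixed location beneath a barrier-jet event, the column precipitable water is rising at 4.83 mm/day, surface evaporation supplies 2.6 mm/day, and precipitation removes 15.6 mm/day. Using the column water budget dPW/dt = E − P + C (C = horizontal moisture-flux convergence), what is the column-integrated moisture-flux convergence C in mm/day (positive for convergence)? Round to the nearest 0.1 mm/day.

C ≈ 17.8 mm/day

dPW/dt = +4.83 mm/day.
C = dPW/dt − E + P = (+4.83) − 2.6 + 15.6 = 17.8 mm/day.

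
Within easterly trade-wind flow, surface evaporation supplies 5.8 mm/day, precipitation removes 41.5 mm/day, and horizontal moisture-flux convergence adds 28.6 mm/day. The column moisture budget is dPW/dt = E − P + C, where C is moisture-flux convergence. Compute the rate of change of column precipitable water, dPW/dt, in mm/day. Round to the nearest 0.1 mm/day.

dPW/dt = E − P + C = 5.8 − 41.5 + (28.6) = -7.1 mm/day.

dPW/dt ≈ -7.1 mm/day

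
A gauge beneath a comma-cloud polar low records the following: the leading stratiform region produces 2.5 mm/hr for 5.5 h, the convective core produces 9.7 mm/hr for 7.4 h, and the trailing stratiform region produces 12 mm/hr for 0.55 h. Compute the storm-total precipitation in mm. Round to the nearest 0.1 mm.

Total = Σ Rᵢ Δtᵢ = 2.5 × 5.5 + 9.7 × 7.4 + 12 × 0.55
      = 13.75 + 71.78 + 6.6 = 92.1 mm.

total ≈ 92.1 mm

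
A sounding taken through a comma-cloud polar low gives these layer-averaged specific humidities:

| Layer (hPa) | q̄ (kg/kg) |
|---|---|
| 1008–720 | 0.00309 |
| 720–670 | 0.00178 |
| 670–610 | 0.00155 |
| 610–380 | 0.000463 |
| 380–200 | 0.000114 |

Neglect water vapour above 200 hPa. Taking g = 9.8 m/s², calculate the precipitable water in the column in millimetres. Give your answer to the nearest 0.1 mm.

Precipitable water is the column-integrated vapour mass per unit area: PW = (1/g) Σ q̄ Δp, with q in kg/kg and Δp in Pa (1 kg/m² of water = 1 mm).
Layer 1008–720 hPa: Δp = 288 hPa = 28800 Pa, q̄ = 0.00309 kg/kg → 0.00309 × 28800 / 9.8 = 9.08 mm
Layer 720–670 hPa: Δp = 50 hPa = 5000 Pa, q̄ = 0.00178 kg/kg → 0.00178 × 5000 / 9.8 = 0.91 mm
Layer 670–610 hPa: Δp = 60 hPa = 6000 Pa, q̄ = 0.00155 kg/kg → 0.00155 × 6000 / 9.8 = 0.95 mm
Layer 610–380 hPa: Δp = 230 hPa = 23000 Pa, q̄ = 0.000463 kg/kg → 0.000463 × 23000 / 9.8 = 1.09 mm
Layer 380–200 hPa: Δp = 180 hPa = 18000 Pa, q̄ = 0.000114 kg/kg → 0.000114 × 18000 / 9.8 = 0.21 mm
PW = 9.08 + 0.91 + 0.95 + 1.09 + 0.21 = 12.24 ≈ 12.2 mm.

PW ≈ 12.2 mm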